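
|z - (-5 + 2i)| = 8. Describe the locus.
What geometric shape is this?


|z - z0| = r is a circle with center z0 and radius r.
Center = (-5, 2), radius = 8

Circle with center (-5, 2) and radius 8


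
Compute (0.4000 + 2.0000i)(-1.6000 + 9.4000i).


Real = 0.4*(-1.6) - 2*9.4 = -0.64 - 18.8 = -19.44
Imag = 0.4*9.4 - (1.6)*2 = 3.76 - (3.2) = 0.56

-19.4400 + 0.5600i


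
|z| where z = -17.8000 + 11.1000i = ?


|z| = sqrt((-17.8)^2 + 11.1^2) = sqrt(316.84 + 123.21) = sqrt(440.05) = 20.9774

|z| = 20.9774


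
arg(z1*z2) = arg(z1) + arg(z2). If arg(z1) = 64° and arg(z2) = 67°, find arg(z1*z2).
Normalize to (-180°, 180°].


arg(z1*z2) = 64° + 67° = 131°
Normalized to (-180°, 180°]: 131°

131°


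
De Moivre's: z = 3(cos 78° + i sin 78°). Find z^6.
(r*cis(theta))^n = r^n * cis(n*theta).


r^6 = 3^6 = 729
n*theta = 6*78° = 468° = 108° (mod 360)
a = 729*cos(108°) = -225.2734
b = 729*sin(108°) = 693.3202

729 cis(108°) = -225.2734 + 693.3202i


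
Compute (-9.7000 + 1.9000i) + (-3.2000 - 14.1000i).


Real: -9.7 - 3.2 = -12.9
Imag: 1.9 - 14.1 = -12.2

-12.9000 - 12.2000i


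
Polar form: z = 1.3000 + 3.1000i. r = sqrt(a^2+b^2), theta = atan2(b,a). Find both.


r = sqrt(1.69+9.61) = sqrt(11.3) = 3.3615
theta = atan2(3.1, 1.3) = 67.2490 degrees

r = 3.3615, theta = 67.2490 degrees


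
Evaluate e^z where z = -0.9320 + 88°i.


e^-0.9320 = 0.39377
cos(88°) = 0.0349
sin(88°) = 0.9994
Real = 0.39377*0.0349 = 0.0137
Imag = 0.39377*0.9994 = 0.3935

0.0137 + 0.3935i


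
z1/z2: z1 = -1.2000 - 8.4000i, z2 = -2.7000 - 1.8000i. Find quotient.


Conjugate of z2 = -2.7000 + 1.8000i
Numerator: (-1.2000 - 8.4000i)(-2.7000 + 1.8000i) = 18.3600 + 20.5200i
Denominator: (-2.7)^2 + (-1.8)^2 = 10.53
Result = (18.3600 + 20.5200i)/10.53

1.7436 + 1.9487i


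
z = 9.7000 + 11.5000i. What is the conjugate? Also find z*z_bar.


z_bar = 9.7000 - 11.5000i
z*z_bar = 9.7^2 + 11.5^2 = 94.09 + 132.25 = 226.34

z_bar = 9.7000 - 11.5000i, z*z_bar = 226.34


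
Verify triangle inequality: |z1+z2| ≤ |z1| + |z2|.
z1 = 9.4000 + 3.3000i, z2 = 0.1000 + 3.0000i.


|z1| = sqrt(9.4^2 + 3.3^2) = sqrt(99.25) = 9.9624
|z2| = sqrt(0.1^2 + 3^2) = sqrt(9.01) = 3.0017
z1+z2 = 9.5000 + 6.3000i
|z1+z2| = sqrt(129.94) = 11.3991
|z1|+|z2| = 9.9624 + 3.0017 = 12.9641

|z1+z2| = 11.3991 ≤ |z1|+|z2| = 12.9641 (verified)


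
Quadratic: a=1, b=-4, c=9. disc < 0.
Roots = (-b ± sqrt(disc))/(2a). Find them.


disc = (-4)^2 - 4*1*9 = 16 - 36 = -20
sqrt(|disc|) = sqrt(20) = 4.4721
Real part = 4/(2*1) = 2.0000
Imag part = 4.4721/(2*1) = 2.2361

2.0000 ± 2.2361i


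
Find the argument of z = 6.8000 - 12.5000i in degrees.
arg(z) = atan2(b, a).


Re = 6.8, Im = -12.5
arg = atan2(-12.5, 6.8) = -61.4538 degrees

arg(z) = -61.4538 degrees


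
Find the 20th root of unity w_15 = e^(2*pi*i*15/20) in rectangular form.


Angle = 360*15/20 = 270°
a = cos(270°) = 0
b = sin(270°) = -1.0000

0 - 1.0000i


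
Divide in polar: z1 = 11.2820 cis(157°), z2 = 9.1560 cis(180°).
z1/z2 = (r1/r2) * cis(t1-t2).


r = 11.2820 / 9.1560 = 1.2322
theta = 157° - 180° = -23° = 337° (mod 360)

1.2322 cis(337°)


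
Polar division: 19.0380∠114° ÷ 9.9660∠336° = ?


r = 19.0380 / 9.9660 = 1.9103
theta = 114° - 336° = -222° = 138° (mod 360)

1.9103 cis(138°)


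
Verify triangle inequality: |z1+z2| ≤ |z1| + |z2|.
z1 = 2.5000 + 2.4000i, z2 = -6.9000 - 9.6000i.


|z1| = sqrt(2.5^2 + 2.4^2) = sqrt(12.01) = 3.4655
|z2| = sqrt((-6.9)^2 + (-9.6)^2) = sqrt(139.77) = 11.8224
z1+z2 = -4.4000 - 7.2000i
|z1+z2| = sqrt(71.2) = 8.4380
|z1|+|z2| = 3.4655 + 11.8224 = 15.2879

|z1+z2| = 8.4380 ≤ |z1|+|z2| = 15.2879 (verified)


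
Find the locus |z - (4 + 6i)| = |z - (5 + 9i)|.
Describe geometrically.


Equal distances means the locus is the perpendicular bisector of z1 and z2.
Midpoint = ((4+5)/2, (6+9)/2) = (4.5000, 7.5000)

Perpendicular bisector through (4.5000, 7.5000)


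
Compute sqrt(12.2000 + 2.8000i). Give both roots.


|z| = sqrt(148.84+7.84) = 12.5172
sqrt((|z|+a)/2) = sqrt((12.5172+12.2)/2) = sqrt(12.3586) = 3.5155
sqrt((|z|-a)/2) = sqrt((12.5172-12.2)/2) = sqrt(0.1586) = 0.3982

±(3.5155 + 0.3982i) i.e. 3.5155 + 0.3982i and -3.5155 - 0.3982i


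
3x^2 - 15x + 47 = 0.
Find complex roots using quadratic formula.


disc = (-15)^2 - 4*3*47 = 225 - 564 = -339
sqrt(|disc|) = sqrt(339) = 18.4120
Real part = 15/(2*3) = 2.5000
Imag part = 18.4120/(2*3) = 3.0687

2.5000 ± 3.0687i


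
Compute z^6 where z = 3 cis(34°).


r^6 = 3^6 = 729
n*theta = 6*34° = 204° = 204° (mod 360)
a = 729*cos(204°) = -665.9746
b = 729*sin(204°) = -296.5110

729 cis(204°) = -665.9746 - 296.5110i


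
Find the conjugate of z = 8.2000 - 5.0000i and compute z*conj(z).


z_bar = 8.2000 + 5.0000i
z*z_bar = 8.2^2 + (-5)^2 = 67.24 + 25 = 92.24

z_bar = 8.2000 + 5.0000i, z*z_bar = 92.24


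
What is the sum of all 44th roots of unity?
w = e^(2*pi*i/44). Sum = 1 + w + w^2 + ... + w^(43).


The sum of all 44th roots of unity is 0.
Geometric series: (1 - w^44)/(1 - w) = (1-1)/(1-w) = 0 since w^44 = 1, w ≠ 1.
Alternatively: coefficient of z^43 in z^44 - 1 is 0.

0


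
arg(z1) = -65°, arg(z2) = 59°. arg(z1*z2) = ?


arg(z1*z2) = -65° + 59° = -6°
Normalized to (-180°, 180°]: -6°

-6°


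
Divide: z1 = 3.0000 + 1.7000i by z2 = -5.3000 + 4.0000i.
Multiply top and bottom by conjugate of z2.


Conjugate of z2 = -5.3000 - 4.0000i
Numerator: (3.0000 + 1.7000i)(-5.3000 - 4.0000i) = -9.1000 - 21.0100i
Denominator: (-5.3)^2 + 4^2 = 44.09
Result = (-9.1000 - 21.0100i)/44.09

-0.2064 - 0.4765i


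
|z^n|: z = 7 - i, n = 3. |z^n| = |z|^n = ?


|z| = sqrt(49+1) = sqrt(50) = 7.0711
|z^3| = |z|^3 = (sqrt(50))^3 = 50*sqrt(50)

|z^3| = 50*sqrt(50) ≈ 353.5534


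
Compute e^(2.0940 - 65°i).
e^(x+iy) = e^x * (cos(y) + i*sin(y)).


e^2.0940 = 8.1173
cos(-65°) = 0.42262
sin(-65°) = -0.90631
Real = 8.1173*0.42262 = 3.4305
Imag = 8.1173*(-0.90631) = -7.3568

3.4305 - 7.3568i


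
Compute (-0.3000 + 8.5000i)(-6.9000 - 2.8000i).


Real = -0.3*(-6.9) - 8.5*(-2.8) = 2.07 - (-23.8) = 25.87
Imag = -0.3*(-2.8) - (6.9)*8.5 = 0.84 - (58.65) = -57.81

25.8700 - 57.8100i


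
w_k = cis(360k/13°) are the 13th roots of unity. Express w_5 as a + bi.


Angle = 360*5/13 = 138.4615°
a = cos(138.4615°) = -0.7485
b = sin(138.4615°) = 0.6631

-0.7485 + 0.6631i


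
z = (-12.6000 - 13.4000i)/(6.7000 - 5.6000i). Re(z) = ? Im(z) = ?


Multiply by conjugate: (-12.6000 - 13.4000i)(6.7000 + 5.6000i) / (6.7^2 + (-5.6)^2)
Numerator real = -12.6*6.7 - (13.4)*(-5.6) = -9.38
Numerator imag = -13.4*6.7 - (-12.6)*(-5.6) = -160.34
Denominator = 76.25
Re(z) = -9.38/76.25 = -0.1230
Im(z) = -160.34/76.25 = -2.1028

Re(z) = -0.1230, Im(z) = -2.1028


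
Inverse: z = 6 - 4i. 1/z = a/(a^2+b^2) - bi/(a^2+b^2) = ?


|z|^2 = 36+16 = 52
1/z = (6 + 4i)/52

1/z = 0.1154 + 0.0769i


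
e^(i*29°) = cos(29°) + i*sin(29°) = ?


cos(29°) = 0.8746
sin(29°) = 0.4848

e^(i*29°) = 0.8746 + 0.4848i


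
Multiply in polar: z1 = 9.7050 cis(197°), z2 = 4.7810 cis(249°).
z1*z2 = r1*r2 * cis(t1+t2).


r = 9.7050 * 4.7810 = 46.3996
theta = 197° + 249° = 446° = 86° (mod 360)

46.3996 cis(86°)


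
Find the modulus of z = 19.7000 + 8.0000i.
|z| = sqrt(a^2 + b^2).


|z| = sqrt(19.7^2 + 8^2) = sqrt(388.09 + 64) = sqrt(452.09) = 21.2624

|z| = 21.2624


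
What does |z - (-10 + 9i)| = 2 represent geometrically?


|z - z0| = r is a circle with center z0 and radius r.
Center = (-10, 9), radius = 2

Circle with center (-10, 9) and radius 2


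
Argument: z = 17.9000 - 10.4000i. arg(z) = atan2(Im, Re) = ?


Re = 17.9, Im = -10.4
arg = atan2(-10.4, 17.9) = -30.1568 degrees

arg(z) = -30.1568 degrees


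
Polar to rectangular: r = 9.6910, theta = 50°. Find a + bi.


a = 9.6910*cos(50°) = 9.6910*0.64279 = 6.2293
b = 9.6910*sin(50°) = 9.6910*0.76604 = 7.4237

6.2293 + 7.4237i


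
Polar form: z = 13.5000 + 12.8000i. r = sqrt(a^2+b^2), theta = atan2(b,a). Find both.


r = sqrt(182.25+163.84) = sqrt(346.09) = 18.6035
theta = atan2(12.8, 13.5) = 43.4754 degrees

r = 18.6035, theta = 43.4754 degrees


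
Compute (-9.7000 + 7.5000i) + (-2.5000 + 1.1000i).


Real: -9.7 - 2.5 = -12.2
Imag: 7.5 + 1.1 = 8.6

-12.2000 + 8.6000i


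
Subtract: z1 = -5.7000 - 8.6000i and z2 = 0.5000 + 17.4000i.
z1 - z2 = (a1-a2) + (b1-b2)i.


Real: -5.7 - 0.5 = -6.2
Imag: -8.6 - 17.4 = -26

-6.2000 - 26.0000i


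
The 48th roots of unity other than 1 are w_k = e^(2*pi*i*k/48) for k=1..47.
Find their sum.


With w = e^(2*pi*i/48), all 48 of the 48th roots of unity w^0 = 1, w, ..., w^(47) sum to 0: 1 + w + ... + w^(47) = (1 - w^48)/(1 - w) = 0 since w^48 = 1, w ≠ 1.
Removing the root 1: w + w^2 + ... + w^(47) = 0 - 1 = -1

Sum = -1


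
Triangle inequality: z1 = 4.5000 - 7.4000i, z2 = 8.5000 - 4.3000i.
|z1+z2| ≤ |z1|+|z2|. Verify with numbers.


|z1| = sqrt(4.5^2 + (-7.4)^2) = sqrt(75.01) = 8.6608
|z2| = sqrt(8.5^2 + (-4.3)^2) = sqrt(90.74) = 9.5258
z1+z2 = 13.0000 - 11.7000i
|z1+z2| = sqrt(305.89) = 17.4897
|z1|+|z2| = 8.6608 + 9.5258 = 18.1866

|z1+z2| = 17.4897 ≤ |z1|+|z2| = 18.1866 (verified)


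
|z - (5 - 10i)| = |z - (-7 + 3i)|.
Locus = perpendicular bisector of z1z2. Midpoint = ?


Equal distances means the locus is the perpendicular bisector of z1 and z2.
Midpoint = ((5+(-7))/2, (-10+3)/2) = (-1.0000, -3.5000)

Perpendicular bisector through (-1.0000, -3.5000)


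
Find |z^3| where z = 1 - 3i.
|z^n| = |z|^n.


|z| = sqrt(1+9) = sqrt(10) = 3.1623
|z^3| = |z|^3 = (sqrt(10))^3 = 10*sqrt(10)

|z^3| = 10*sqrt(10) ≈ 31.6228


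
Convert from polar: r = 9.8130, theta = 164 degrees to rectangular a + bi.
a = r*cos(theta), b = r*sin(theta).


a = 9.8130*cos(164°) = 9.8130*(-0.961262) = -9.4329
b = 9.8130*sin(164°) = 9.8130*0.275637 = 2.7048

-9.4329 + 2.7048i


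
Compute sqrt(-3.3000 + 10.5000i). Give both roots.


|z| = sqrt(10.89+110.25) = 11.0064
sqrt((|z|+a)/2) = sqrt((11.0064+(-3.3))/2) = sqrt(3.8532) = 1.9630
sqrt((|z|-a)/2) = sqrt((11.0064-(-3.3))/2) = sqrt(7.1532) = 2.6745

±(1.9630 + 2.6745i) i.e. 1.9630 + 2.6745i and -1.9630 - 2.6745i


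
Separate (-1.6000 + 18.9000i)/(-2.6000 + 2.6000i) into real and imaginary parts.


Multiply by conjugate: (-1.6000 + 18.9000i)(-2.6000 - 2.6000i) / ((-2.6)^2 + 2.6^2)
Numerator real = -1.6*(-2.6) + 18.9*2.6 = 53.3
Numerator imag = 18.9*(-2.6) - (-1.6)*2.6 = -44.98
Denominator = 13.52
Re(z) = 53.3/13.52 = 3.9423
Im(z) = -44.98/13.52 = -3.3269

Re(z) = 3.9423, Im(z) = -3.3269


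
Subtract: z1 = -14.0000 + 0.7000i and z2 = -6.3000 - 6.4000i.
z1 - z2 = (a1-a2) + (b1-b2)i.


Real: -14 + 6.3 = -7.7
Imag: 0.7 + 6.4 = 7.1

-7.7000 + 7.1000i


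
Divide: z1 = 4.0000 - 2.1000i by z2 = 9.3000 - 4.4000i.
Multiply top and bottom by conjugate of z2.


Conjugate of z2 = 9.3000 + 4.4000i
Numerator: (4.0000 - 2.1000i)(9.3000 + 4.4000i) = 46.4400 - 1.9300i
Denominator: 9.3^2 + (-4.4)^2 = 105.85
Result = (46.4400 - 1.9300i)/105.85

0.4387 - 0.0182i


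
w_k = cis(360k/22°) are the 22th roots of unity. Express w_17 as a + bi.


Angle = 360*17/22 = 278.1818°
a = cos(278.1818°) = 0.1423
b = sin(278.1818°) = -0.9898

0.1423 - 0.9898i


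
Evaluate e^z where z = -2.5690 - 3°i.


e^-2.5690 = 0.0766
cos(-3°) = 0.9986
sin(-3°) = -0.0523
Real = 0.0766*0.9986 = 0.0765
Imag = 0.0766*(-0.0523) = -0.0040

0.0765 - 0.0040i


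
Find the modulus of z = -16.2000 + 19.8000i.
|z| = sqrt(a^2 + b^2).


|z| = sqrt((-16.2)^2 + 19.8^2) = sqrt(262.44 + 392.04) = sqrt(654.48) = 25.5828

|z| = 25.5828


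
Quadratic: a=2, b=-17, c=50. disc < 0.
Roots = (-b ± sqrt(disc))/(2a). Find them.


disc = (-17)^2 - 4*2*50 = 289 - 400 = -111
sqrt(|disc|) = sqrt(111) = 10.5357
Real part = 17/(2*2) = 4.2500
Imag part = 10.5357/(2*2) = 2.6339

4.2500 ± 2.6339i


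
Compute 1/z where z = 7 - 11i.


|z|^2 = 49+121 = 170
1/z = (7 + 11i)/170

1/z = 0.0412 + 0.0647i


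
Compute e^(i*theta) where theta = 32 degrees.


cos(32°) = 0.8480
sin(32°) = 0.5299

e^(i*32°) = 0.8480 + 0.5299i


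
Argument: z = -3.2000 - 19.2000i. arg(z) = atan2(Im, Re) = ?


Re = -3.2, Im = -19.2
arg = atan2(-19.2, -3.2) = -99.4623 degrees

arg(z) = -99.4623 degrees


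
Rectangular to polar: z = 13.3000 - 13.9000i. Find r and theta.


r = sqrt(176.89+193.21) = sqrt(370.1) = 19.2380
theta = atan2(-13.9, 13.3) = -46.2637 degrees

r = 19.2380, theta = -46.2637 degrees


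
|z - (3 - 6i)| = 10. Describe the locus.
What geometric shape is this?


|z - z0| = r is a circle with center z0 and radius r.
Center = (3, -6), radius = 10

Circle with center (3, -6) and radius 10


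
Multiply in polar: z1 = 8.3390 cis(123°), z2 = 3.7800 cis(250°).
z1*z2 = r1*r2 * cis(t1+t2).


r = 8.3390 * 3.7800 = 31.5214
theta = 123° + 250° = 373° = 13° (mod 360)

31.5214 cis(13°)


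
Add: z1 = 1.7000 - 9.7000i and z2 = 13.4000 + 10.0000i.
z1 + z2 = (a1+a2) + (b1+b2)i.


Real: 1.7 + 13.4 = 15.1
Imag: -9.7 + 10 = 0.3

15.1000 + 0.3000i


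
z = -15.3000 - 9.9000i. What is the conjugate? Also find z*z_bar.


z_bar = -15.3000 + 9.9000i
z*z_bar = (-15.3)^2 + (-9.9)^2 = 234.09 + 98.01 = 332.1

z_bar = -15.3000 + 9.9000i, z*z_bar = 332.1


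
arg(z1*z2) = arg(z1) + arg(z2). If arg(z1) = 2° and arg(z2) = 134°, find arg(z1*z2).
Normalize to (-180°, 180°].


arg(z1*z2) = 2° + 134° = 136°
Normalized to (-180°, 180°]: 136°

136°


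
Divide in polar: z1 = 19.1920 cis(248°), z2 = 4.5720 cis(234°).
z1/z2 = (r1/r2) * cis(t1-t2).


r = 19.1920 / 4.5720 = 4.1977
theta = 248° - 234° = 14° = 14° (mod 360)

4.1977 cis(14°)


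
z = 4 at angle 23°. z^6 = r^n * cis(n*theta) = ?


r^6 = 4^6 = 4096
n*theta = 6*23° = 138° = 138° (mod 360)
a = 4096*cos(138°) = -3043.9212
b = 4096*sin(138°) = 2740.7590

4096 cis(138°) = -3043.9212 + 2740.7590i


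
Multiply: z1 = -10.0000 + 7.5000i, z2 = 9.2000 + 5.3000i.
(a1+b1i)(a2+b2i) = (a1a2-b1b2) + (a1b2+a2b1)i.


Real = -10*9.2 - 7.5*5.3 = -92 - 39.75 = -131.75
Imag = -10*5.3 + 9.2*7.5 = -53 + 69 = 16

-131.7500 + 16.0000i


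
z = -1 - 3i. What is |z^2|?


|z| = sqrt(1+9) = sqrt(10) = 3.1623
|z^2| = |z|^2 = (sqrt(10))^2 = 10

|z^2| = 10


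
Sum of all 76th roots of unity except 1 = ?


With w = e^(2*pi*i/76), all 76 of the 76th roots of unity w^0 = 1, w, ..., w^(75) sum to 0: 1 + w + ... + w^(75) = (1 - w^76)/(1 - w) = 0 since w^76 = 1, w ≠ 1.
Removing the root 1: w + w^2 + ... + w^(75) = 0 - 1 = -1

Sum = -1


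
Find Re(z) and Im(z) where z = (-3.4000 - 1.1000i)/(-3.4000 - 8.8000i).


Multiply by conjugate: (-3.4000 - 1.1000i)(-3.4000 + 8.8000i) / ((-3.4)^2 + (-8.8)^2)
Numerator real = -3.4*(-3.4) - (1.1)*(-8.8) = 21.24
Numerator imag = -1.1*(-3.4) - (-3.4)*(-8.8) = -26.18
Denominator = 89
Re(z) = 21.24/89 = 0.2387
Im(z) = -26.18/89 = -0.2942

Re(z) = 0.2387, Im(z) = -0.2942


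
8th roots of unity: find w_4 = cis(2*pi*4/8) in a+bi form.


Angle = 360*4/8 = 180°
a = cos(180°) = -1.0000
b = sin(180°) = 0

-1.0000 + 0i


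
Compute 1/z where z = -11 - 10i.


|z|^2 = 121+100 = 221
1/z = (-11 + 10i)/221

1/z = -0.0498 + 0.0452i


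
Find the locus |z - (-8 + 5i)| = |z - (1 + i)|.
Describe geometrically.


Equal distances means the locus is the perpendicular bisector of z1 and z2.
Midpoint = ((-8+1)/2, (5+1)/2) = (-3.5000, 3.0000)

Perpendicular bisector through (-3.5000, 3.0000)


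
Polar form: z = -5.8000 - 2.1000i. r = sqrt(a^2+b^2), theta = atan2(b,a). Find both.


r = sqrt(33.64+4.41) = sqrt(38.05) = 6.1685
theta = atan2(-2.1, -5.8) = -160.0963 degrees

r = 6.1685, theta = -160.0963 degrees


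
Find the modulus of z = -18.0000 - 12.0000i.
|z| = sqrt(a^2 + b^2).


|z| = sqrt((-18)^2 + (-12)^2) = sqrt(324 + 144) = sqrt(468) = 21.6333

|z| = 21.6333


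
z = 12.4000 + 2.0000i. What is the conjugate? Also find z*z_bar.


z_bar = 12.4000 - 2.0000i
z*z_bar = 12.4^2 + 2^2 = 153.76 + 4 = 157.76

z_bar = 12.4000 - 2.0000i, z*z_bar = 157.76


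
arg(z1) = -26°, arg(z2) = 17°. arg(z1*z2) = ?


arg(z1*z2) = -26° + 17° = -9°
Normalized to (-180°, 180°]: -9°

-9°


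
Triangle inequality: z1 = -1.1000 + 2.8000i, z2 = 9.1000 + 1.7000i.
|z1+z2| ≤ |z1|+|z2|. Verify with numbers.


|z1| = sqrt((-1.1)^2 + 2.8^2) = sqrt(9.05) = 3.0083
|z2| = sqrt(9.1^2 + 1.7^2) = sqrt(85.7) = 9.2574
z1+z2 = 8.0000 + 4.5000i
|z1+z2| = sqrt(84.25) = 9.1788
|z1|+|z2| = 3.0083 + 9.2574 = 12.2657

|z1+z2| = 9.1788 ≤ |z1|+|z2| = 12.2657 (verified)


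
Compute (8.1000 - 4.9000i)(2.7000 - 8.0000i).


Real = 8.1*2.7 - (-4.9)*(-8) = 21.87 - 39.2 = -17.33
Imag = 8.1*(-8) + 2.7*(-4.9) = -64.8 - (13.23) = -78.03

-17.3300 - 78.0300i


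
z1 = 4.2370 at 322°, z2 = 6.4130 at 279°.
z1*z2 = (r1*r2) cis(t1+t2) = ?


r = 4.2370 * 6.4130 = 27.1719
theta = 322° + 279° = 601° = 241° (mod 360)

27.1719 cis(241°)


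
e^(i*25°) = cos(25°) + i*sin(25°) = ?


cos(25°) = 0.9063
sin(25°) = 0.4226

e^(i*25°) = 0.9063 + 0.4226i


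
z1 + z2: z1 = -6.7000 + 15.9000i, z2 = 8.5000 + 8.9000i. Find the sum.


Real: -6.7 + 8.5 = 1.8
Imag: 15.9 + 8.9 = 24.8

1.8000 + 24.8000i


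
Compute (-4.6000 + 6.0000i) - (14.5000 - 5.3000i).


Real: -4.6 - 14.5 = -19.1
Imag: 6 + 5.3 = 11.3

-19.1000 + 11.3000i


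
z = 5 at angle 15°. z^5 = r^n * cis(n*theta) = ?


r^5 = 5^5 = 3125
n*theta = 5*15° = 75° = 75° (mod 360)
a = 3125*cos(75°) = 808.8095
b = 3125*sin(75°) = 3018.5182

3125 cis(75°) = 808.8095 + 3018.5182i


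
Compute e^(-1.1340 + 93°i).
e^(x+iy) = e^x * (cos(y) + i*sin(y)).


e^-1.1340 = 0.3217
cos(93°) = -0.0523
sin(93°) = 0.99863
Real = 0.3217*(-0.0523) = -0.0168
Imag = 0.3217*0.99863 = 0.3213

-0.0168 + 0.3213i


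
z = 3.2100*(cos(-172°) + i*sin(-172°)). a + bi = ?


a = 3.2100*cos(-172°) = 3.2100*(-0.99027) = -3.1788
b = 3.2100*sin(-172°) = 3.2100*(-0.13917) = -0.4467

-3.1788 - 0.4467i


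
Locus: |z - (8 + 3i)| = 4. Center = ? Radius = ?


|z - z0| = r is a circle with center z0 and radius r.
Center = (8, 3), radius = 4

Circle with center (8, 3) and radius 4


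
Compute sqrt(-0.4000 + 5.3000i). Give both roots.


|z| = sqrt(0.16+28.09) = 5.3151
sqrt((|z|+a)/2) = sqrt((5.3151+(-0.4))/2) = sqrt(2.4575) = 1.5677
sqrt((|z|-a)/2) = sqrt((5.3151-(-0.4))/2) = sqrt(2.8575) = 1.6904

±(1.5677 + 1.6904i) i.e. 1.5677 + 1.6904i and -1.5677 - 1.6904i


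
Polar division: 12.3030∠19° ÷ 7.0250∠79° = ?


r = 12.3030 / 7.0250 = 1.7513
theta = 19° - 79° = -60° = 300° (mod 360)

1.7513 cis(300°)


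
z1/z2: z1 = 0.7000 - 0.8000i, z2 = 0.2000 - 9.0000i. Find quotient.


Conjugate of z2 = 0.2000 + 9.0000i
Numerator: (0.7000 - 0.8000i)(0.2000 + 9.0000i) = 7.3400 + 6.1400i
Denominator: 0.2^2 + (-9)^2 = 81.04
Result = (7.3400 + 6.1400i)/81.04

0.0906 + 0.0758i


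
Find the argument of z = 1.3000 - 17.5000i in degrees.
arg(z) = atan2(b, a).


Re = 1.3, Im = -17.5
arg = atan2(-17.5, 1.3) = -85.7515 degrees

arg(z) = -85.7515 degrees


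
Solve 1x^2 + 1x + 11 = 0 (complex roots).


disc = 1^2 - 4*1*11 = 1 - 44 = -43
sqrt(|disc|) = sqrt(43) = 6.5574
Real part = -1/(2*1) = -0.5000
Imag part = 6.5574/(2*1) = 3.2787

-0.5000 ± 3.2787i


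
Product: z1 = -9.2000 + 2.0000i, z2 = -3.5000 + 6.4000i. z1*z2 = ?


Real = -9.2*(-3.5) - 2*6.4 = 32.2 - 12.8 = 19.4
Imag = -9.2*6.4 - (3.5)*2 = -58.88 - (7) = -65.88

19.4000 - 65.8800i


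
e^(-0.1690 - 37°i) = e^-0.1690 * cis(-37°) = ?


e^-0.1690 = 0.8445
cos(-37°) = 0.79864
sin(-37°) = -0.6018
Real = 0.8445*0.79864 = 0.6745
Imag = 0.8445*(-0.6018) = -0.5082

0.6745 - 0.5082i


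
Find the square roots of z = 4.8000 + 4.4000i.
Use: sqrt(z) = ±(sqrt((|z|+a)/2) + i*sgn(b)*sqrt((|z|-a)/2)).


|z| = sqrt(23.04+19.36) = 6.5115
sqrt((|z|+a)/2) = sqrt((6.5115+4.8)/2) = sqrt(5.6558) = 2.3782
sqrt((|z|-a)/2) = sqrt((6.5115-4.8)/2) = sqrt(0.8558) = 0.9251

±(2.3782 + 0.9251i) i.e. 2.3782 + 0.9251i and -2.3782 - 0.9251i


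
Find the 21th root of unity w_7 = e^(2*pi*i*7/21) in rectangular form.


Angle = 360*7/21 = 120°
a = cos(120°) = -0.5000
b = sin(120°) = 0.8660

-0.5000 + 0.8660i


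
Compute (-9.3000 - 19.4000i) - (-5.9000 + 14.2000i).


Real: -9.3 + 5.9 = -3.4
Imag: -19.4 - 14.2 = -33.6

-3.4000 - 33.6000i


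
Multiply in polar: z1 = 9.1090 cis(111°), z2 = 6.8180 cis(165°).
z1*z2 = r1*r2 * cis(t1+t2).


r = 9.1090 * 6.8180 = 62.1052
theta = 111° + 165° = 276° = 276° (mod 360)

62.1052 cis(276°)


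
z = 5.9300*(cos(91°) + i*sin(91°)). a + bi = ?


a = 5.9300*cos(91°) = 5.9300*(-0.01745) = -0.1035
b = 5.9300*sin(91°) = 5.9300*0.99985 = 5.9291

-0.1035 + 5.9291i


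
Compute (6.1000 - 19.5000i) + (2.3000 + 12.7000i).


Real: 6.1 + 2.3 = 8.4
Imag: -19.5 + 12.7 = -6.8

8.4000 - 6.8000i


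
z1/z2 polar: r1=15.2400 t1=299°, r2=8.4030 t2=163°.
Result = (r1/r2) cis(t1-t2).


r = 15.2400 / 8.4030 = 1.8136
theta = 299° - 163° = 136° = 136° (mod 360)

1.8136 cis(136°)


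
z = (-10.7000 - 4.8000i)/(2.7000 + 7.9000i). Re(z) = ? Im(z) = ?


Multiply by conjugate: (-10.7000 - 4.8000i)(2.7000 - 7.9000i) / (2.7^2 + 7.9^2)
Numerator real = -10.7*2.7 - (4.8)*7.9 = -66.81
Numerator imag = -4.8*2.7 - (-10.7)*7.9 = 71.57
Denominator = 69.7
Re(z) = -66.81/69.7 = -0.9585
Im(z) = 71.57/69.7 = 1.0268

Re(z) = -0.9585, Im(z) = 1.0268


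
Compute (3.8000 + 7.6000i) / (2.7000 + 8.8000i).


Conjugate of z2 = 2.7000 - 8.8000i
Numerator: (3.8000 + 7.6000i)(2.7000 - 8.8000i) = 77.1400 - 12.9200i
Denominator: 2.7^2 + 8.8^2 = 84.73
Result = (77.1400 - 12.9200i)/84.73

0.9104 - 0.1525i


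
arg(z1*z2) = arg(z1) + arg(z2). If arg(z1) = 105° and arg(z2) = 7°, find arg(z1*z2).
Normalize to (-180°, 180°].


arg(z1*z2) = 105° + 7° = 112°
Normalized to (-180°, 180°]: 112°

112°


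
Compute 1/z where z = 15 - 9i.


|z|^2 = 225+81 = 306
1/z = (15 + 9i)/306

1/z = 0.0490 + 0.0294i


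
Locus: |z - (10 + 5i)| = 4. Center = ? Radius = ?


|z - z0| = r is a circle with center z0 and radius r.
Center = (10, 5), radius = 4

Circle with center (10, 5) and radius 4


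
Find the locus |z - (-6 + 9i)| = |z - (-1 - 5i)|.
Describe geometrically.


Equal distances means the locus is the perpendicular bisector of z1 and z2.
Midpoint = ((-6+(-1))/2, (9+(-5))/2) = (-3.5000, 2.0000)

Perpendicular bisector through (-3.5000, 2.0000)


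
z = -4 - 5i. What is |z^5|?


|z| = sqrt(16+25) = sqrt(41) = 6.4031
|z^5| = |z|^5 = (sqrt(41))^5 = 41^2 * sqrt(41) = 1681*sqrt(41)

|z^5| = 1681*sqrt(41) ≈ 10763.6518


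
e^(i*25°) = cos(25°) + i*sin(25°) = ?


cos(25°) = 0.9063
sin(25°) = 0.4226

e^(i*25°) = 0.9063 + 0.4226i


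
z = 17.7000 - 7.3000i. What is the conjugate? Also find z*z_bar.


z_bar = 17.7000 + 7.3000i
z*z_bar = 17.7^2 + (-7.3)^2 = 313.29 + 53.29 = 366.58

z_bar = 17.7000 + 7.3000i, z*z_bar = 366.58


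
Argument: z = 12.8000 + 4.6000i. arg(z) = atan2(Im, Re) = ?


Re = 12.8, Im = 4.6
arg = atan2(4.6, 12.8) = 19.7672 degrees

arg(z) = 19.7672 degrees


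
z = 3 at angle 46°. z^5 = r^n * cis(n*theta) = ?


r^5 = 3^5 = 243
n*theta = 5*46° = 230° = 230° (mod 360)
a = 243*cos(230°) = -156.1974
b = 243*sin(230°) = -186.1488

243 cis(230°) = -156.1974 - 186.1488i


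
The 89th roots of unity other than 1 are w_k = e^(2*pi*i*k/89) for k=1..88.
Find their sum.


With w = e^(2*pi*i/89), all 89 of the 89th roots of unity w^0 = 1, w, ..., w^(88) sum to 0: 1 + w + ... + w^(88) = (1 - w^89)/(1 - w) = 0 since w^89 = 1, w ≠ 1.
Removing the root 1: w + w^2 + ... + w^(88) = 0 - 1 = -1

Sum = -1


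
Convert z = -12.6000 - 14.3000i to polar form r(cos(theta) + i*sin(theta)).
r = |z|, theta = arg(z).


r = sqrt(158.76+204.49) = sqrt(363.25) = 19.0591
theta = atan2(-14.3, -12.6) = -131.3839 degrees

r = 19.0591, theta = -131.3839 degrees


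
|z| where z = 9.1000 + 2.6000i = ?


|z| = sqrt(9.1^2 + 2.6^2) = sqrt(82.81 + 6.76) = sqrt(89.57) = 9.4641

|z| = 9.4641


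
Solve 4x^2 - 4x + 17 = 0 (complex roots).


disc = (-4)^2 - 4*4*17 = 16 - 272 = -256
sqrt(|disc|) = sqrt(256) = 16.0000
Real part = 4/(2*4) = 0.5000
Imag part = 16.0000/(2*4) = 2.0000

0.5000 ± 2.0000i


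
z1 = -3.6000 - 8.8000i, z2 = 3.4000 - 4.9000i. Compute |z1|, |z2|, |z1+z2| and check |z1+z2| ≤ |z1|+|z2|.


|z1| = sqrt((-3.6)^2 + (-8.8)^2) = sqrt(90.4) = 9.5079
|z2| = sqrt(3.4^2 + (-4.9)^2) = sqrt(35.57) = 5.9641
z1+z2 = -0.2000 - 13.7000i
|z1+z2| = sqrt(187.73) = 13.7015
|z1|+|z2| = 9.5079 + 5.9641 = 15.4720

|z1+z2| = 13.7015 ≤ |z1|+|z2| = 15.4720 (verified)


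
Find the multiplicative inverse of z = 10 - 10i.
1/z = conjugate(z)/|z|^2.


|z|^2 = 100+100 = 200
1/z = (10 + 10i)/200

1/z = 0.0500 + 0.0500i


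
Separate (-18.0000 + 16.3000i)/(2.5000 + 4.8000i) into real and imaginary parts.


Multiply by conjugate: (-18.0000 + 16.3000i)(2.5000 - 4.8000i) / (2.5^2 + 4.8^2)
Numerator real = -18*2.5 + 16.3*4.8 = 33.24
Numerator imag = 16.3*2.5 - (-18)*4.8 = 127.15
Denominator = 29.29
Re(z) = 33.24/29.29 = 1.1349
Im(z) = 127.15/29.29 = 4.3411

Re(z) = 1.1349, Im(z) = 4.3411


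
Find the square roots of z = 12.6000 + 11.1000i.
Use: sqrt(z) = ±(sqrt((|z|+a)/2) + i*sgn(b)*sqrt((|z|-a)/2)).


|z| = sqrt(158.76+123.21) = 16.7920
sqrt((|z|+a)/2) = sqrt((16.7920+12.6)/2) = sqrt(14.6960) = 3.8335
sqrt((|z|-a)/2) = sqrt((16.7920-12.6)/2) = sqrt(2.0960) = 1.4478

±(3.8335 + 1.4478i) i.e. 3.8335 + 1.4478i and -3.8335 - 1.4478i


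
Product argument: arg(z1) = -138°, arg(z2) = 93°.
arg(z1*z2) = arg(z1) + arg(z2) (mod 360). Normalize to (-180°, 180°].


arg(z1*z2) = -138° + 93° = -45°
Normalized to (-180°, 180°]: -45°

-45°


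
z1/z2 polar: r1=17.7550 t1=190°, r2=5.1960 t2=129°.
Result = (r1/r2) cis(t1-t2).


r = 17.7550 / 5.1960 = 3.4171
theta = 190° - 129° = 61° = 61° (mod 360)

3.4171 cis(61°)


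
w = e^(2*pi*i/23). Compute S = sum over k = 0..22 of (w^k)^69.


The roots are w_k = w^k with w = e^(2*pi*i/23), and (w^k)^69 = (w^69)^k.
So S = 1 + u + u^2 + ... + u^(22) with u = w^69.
69 = 3*23 + 0, so 69 is a multiple of 23 and u = (w^23)^3 = 1.
Every one of the 23 terms equals 1: S = 23

S = 23


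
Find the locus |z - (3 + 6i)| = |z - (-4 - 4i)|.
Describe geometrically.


Equal distances means the locus is the perpendicular bisector of z1 and z2.
Midpoint = ((3+(-4))/2, (6+(-4))/2) = (-0.5000, 1.0000)

Perpendicular bisector through (-0.5000, 1.0000)


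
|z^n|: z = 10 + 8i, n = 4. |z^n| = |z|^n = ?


|z| = sqrt(100+64) = sqrt(164) = 12.8062
|z^4| = |z|^4 = (sqrt(164))^4 = 164^2 = 26896

|z^4| = 26896


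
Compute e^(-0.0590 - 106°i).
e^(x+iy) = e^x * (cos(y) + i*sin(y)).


e^-0.0590 = 0.9427
cos(-106°) = -0.2756
sin(-106°) = -0.9613
Real = 0.9427*(-0.2756) = -0.2598
Imag = 0.9427*(-0.9613) = -0.9062

-0.2598 - 0.9062i


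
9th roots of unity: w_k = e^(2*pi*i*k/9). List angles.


The 9th roots of unity are cis(360k/9°) for k=0..8
Angle step = 360/9 = 40°
Primitive root: cis(40°)
Primitive root = 0.7660 + 0.6428i

9 roots at angles: 0°, 40°, 80°, 120°, 160°, 200°, 240°, 280°, 320°


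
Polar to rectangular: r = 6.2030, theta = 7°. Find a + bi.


a = 6.2030*cos(7°) = 6.2030*0.99255 = 6.1568
b = 6.2030*sin(7°) = 6.2030*0.12187 = 0.7560

6.1568 + 0.7560i


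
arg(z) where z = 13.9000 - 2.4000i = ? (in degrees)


Re = 13.9, Im = -2.4
arg = atan2(-2.4, 13.9) = -9.7962 degrees

arg(z) = -9.7962 degrees


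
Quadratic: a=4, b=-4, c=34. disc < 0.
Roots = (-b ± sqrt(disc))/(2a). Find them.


disc = (-4)^2 - 4*4*34 = 16 - 544 = -528
sqrt(|disc|) = sqrt(528) = 22.9783
Real part = 4/(2*4) = 0.5000
Imag part = 22.9783/(2*4) = 2.8723

0.5000 ± 2.8723i


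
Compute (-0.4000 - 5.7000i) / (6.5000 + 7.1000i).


Conjugate of z2 = 6.5000 - 7.1000i
Numerator: (-0.4000 - 5.7000i)(6.5000 - 7.1000i) = -43.0700 - 34.2100i
Denominator: 6.5^2 + 7.1^2 = 92.66
Result = (-43.0700 - 34.2100i)/92.66

-0.4648 - 0.3692i


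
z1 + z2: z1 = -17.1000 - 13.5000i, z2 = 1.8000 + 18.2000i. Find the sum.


Real: -17.1 + 1.8 = -15.3
Imag: -13.5 + 18.2 = 4.7

-15.3000 + 4.7000i


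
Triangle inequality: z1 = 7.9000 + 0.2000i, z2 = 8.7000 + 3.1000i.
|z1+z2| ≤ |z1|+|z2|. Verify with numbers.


|z1| = sqrt(7.9^2 + 0.2^2) = sqrt(62.45) = 7.9025
|z2| = sqrt(8.7^2 + 3.1^2) = sqrt(85.3) = 9.2358
z1+z2 = 16.6000 + 3.3000i
|z1+z2| = sqrt(286.45) = 16.9248
|z1|+|z2| = 7.9025 + 9.2358 = 17.1383

|z1+z2| = 16.9248 ≤ |z1|+|z2| = 17.1383 (verified)


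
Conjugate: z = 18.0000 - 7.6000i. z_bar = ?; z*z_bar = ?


z_bar = 18.0000 + 7.6000i
z*z_bar = 18^2 + (-7.6)^2 = 324 + 57.76 = 381.76

z_bar = 18.0000 + 7.6000i, z*z_bar = 381.76


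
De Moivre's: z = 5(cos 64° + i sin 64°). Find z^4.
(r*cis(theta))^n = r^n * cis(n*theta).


r^4 = 5^4 = 625
n*theta = 4*64° = 256° = 256° (mod 360)
a = 625*cos(256°) = -151.2012
b = 625*sin(256°) = -606.4348

625 cis(256°) = -151.2012 - 606.4348i


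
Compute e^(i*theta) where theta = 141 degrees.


cos(141°) = -0.7771
sin(141°) = 0.6293

e^(i*141°) = -0.7771 + 0.6293i


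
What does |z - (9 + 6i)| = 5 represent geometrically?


|z - z0| = r is a circle with center z0 and radius r.
Center = (9, 6), radius = 5

Circle with center (9, 6) and radius 5


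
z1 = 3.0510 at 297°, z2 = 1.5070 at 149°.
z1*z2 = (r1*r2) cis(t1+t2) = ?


r = 3.0510 * 1.5070 = 4.5979
theta = 297° + 149° = 446° = 86° (mod 360)

4.5979 cis(86°)


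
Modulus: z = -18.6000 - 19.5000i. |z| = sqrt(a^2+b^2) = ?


|z| = sqrt((-18.6)^2 + (-19.5)^2) = sqrt(345.96 + 380.25) = sqrt(726.21) = 26.9483

|z| = 26.9483


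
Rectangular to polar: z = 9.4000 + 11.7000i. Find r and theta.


r = sqrt(88.36+136.89) = sqrt(225.25) = 15.0083
theta = atan2(11.7, 9.4) = 51.2209 degrees

r = 15.0083, theta = 51.2209 degrees


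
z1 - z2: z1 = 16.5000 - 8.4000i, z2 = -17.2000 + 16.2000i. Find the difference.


Real: 16.5 + 17.2 = 33.7
Imag: -8.4 - 16.2 = -24.6

33.7000 - 24.6000i


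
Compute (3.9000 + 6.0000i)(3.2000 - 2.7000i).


Real = 3.9*3.2 - 6*(-2.7) = 12.48 - (-16.2) = 28.68
Imag = 3.9*(-2.7) + 3.2*6 = -10.53 + 19.2 = 8.67

28.6800 + 8.6700i


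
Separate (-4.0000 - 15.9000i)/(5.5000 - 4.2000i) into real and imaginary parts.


Multiply by conjugate: (-4.0000 - 15.9000i)(5.5000 + 4.2000i) / (5.5^2 + (-4.2)^2)
Numerator real = -4*5.5 - (15.9)*(-4.2) = 44.78
Numerator imag = -15.9*5.5 - (-4)*(-4.2) = -104.25
Denominator = 47.89
Re(z) = 44.78/47.89 = 0.9351
Im(z) = -104.25/47.89 = -2.1769

Re(z) = 0.9351, Im(z) = -2.1769


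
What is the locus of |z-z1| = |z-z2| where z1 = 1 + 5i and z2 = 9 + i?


Equal distances means the locus is the perpendicular bisector of z1 and z2.
Midpoint = ((1+9)/2, (5+1)/2) = (5.0000, 3.0000)

Perpendicular bisector through (5.0000, 3.0000)


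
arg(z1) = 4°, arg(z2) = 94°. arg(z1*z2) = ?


arg(z1*z2) = 4° + 94° = 98°
Normalized to (-180°, 180°]: 98°

98°


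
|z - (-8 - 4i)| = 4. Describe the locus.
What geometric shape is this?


|z - z0| = r is a circle with center z0 and radius r.
Center = (-8, -4), radius = 4

Circle with center (-8, -4) and radius 4


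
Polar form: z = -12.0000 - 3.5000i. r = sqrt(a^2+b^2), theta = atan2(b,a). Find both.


r = sqrt(144+12.25) = sqrt(156.25) = 12.5000
theta = atan2(-3.5, -12) = -163.7398 degrees

r = 12.5000, theta = -163.7398 degrees


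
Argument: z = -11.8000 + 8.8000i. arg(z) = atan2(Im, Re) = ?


Re = -11.8, Im = 8.8
arg = atan2(8.8, -11.8) = 143.2858 degrees

arg(z) = 143.2858 degrees


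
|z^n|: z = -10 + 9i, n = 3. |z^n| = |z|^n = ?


|z| = sqrt(100+81) = sqrt(181) = 13.4536
|z^3| = |z|^3 = (sqrt(181))^3 = 181*sqrt(181)

|z^3| = 181*sqrt(181) ≈ 2435.1060


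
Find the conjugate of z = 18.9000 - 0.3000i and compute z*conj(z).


z_bar = 18.9000 + 0.3000i
z*z_bar = 18.9^2 + (-0.3)^2 = 357.21 + 0.09 = 357.3

z_bar = 18.9000 + 0.3000i, z*z_bar = 357.3


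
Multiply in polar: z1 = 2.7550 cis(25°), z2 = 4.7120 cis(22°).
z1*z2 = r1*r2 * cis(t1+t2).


r = 2.7550 * 4.7120 = 12.9816
theta = 25° + 22° = 47° = 47° (mod 360)

12.9816 cis(47°)


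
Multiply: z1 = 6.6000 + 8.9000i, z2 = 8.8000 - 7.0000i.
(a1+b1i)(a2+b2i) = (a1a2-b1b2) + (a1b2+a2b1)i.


Real = 6.6*8.8 - 8.9*(-7) = 58.08 - (-62.3) = 120.38
Imag = 6.6*(-7) + 8.8*8.9 = -46.2 + 78.32 = 32.12

120.3800 + 32.1200i


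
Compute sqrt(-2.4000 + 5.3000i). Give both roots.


|z| = sqrt(5.76+28.09) = 5.8181
sqrt((|z|+a)/2) = sqrt((5.8181+(-2.4))/2) = sqrt(1.7090) = 1.3073
sqrt((|z|-a)/2) = sqrt((5.8181-(-2.4))/2) = sqrt(4.1090) = 2.0271

±(1.3073 + 2.0271i) i.e. 1.3073 + 2.0271i and -1.3073 - 2.0271i


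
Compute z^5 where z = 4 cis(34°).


r^5 = 4^5 = 1024
n*theta = 5*34° = 170° = 170° (mod 360)
a = 1024*cos(170°) = -1008.4431
b = 1024*sin(170°) = 177.8157

1024 cis(170°) = -1008.4431 + 177.8157i


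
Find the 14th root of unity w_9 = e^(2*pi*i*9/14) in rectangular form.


Angle = 360*9/14 = 231.4286°
a = cos(231.4286°) = -0.6235
b = sin(231.4286°) = -0.7818

-0.6235 - 0.7818i


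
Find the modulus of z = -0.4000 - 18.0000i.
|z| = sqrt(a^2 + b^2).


|z| = sqrt((-0.4)^2 + (-18)^2) = sqrt(0.16 + 324) = sqrt(324.16) = 18.0044

|z| = 18.0044


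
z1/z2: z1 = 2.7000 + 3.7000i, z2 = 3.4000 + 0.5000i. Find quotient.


Conjugate of z2 = 3.4000 - 0.5000i
Numerator: (2.7000 + 3.7000i)(3.4000 - 0.5000i) = 11.0300 + 11.2300i
Denominator: 3.4^2 + 0.5^2 = 11.81
Result = (11.0300 + 11.2300i)/11.81

0.9340 + 0.9509i


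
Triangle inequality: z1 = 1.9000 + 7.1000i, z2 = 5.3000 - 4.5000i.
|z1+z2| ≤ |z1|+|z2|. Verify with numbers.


|z1| = sqrt(1.9^2 + 7.1^2) = sqrt(54.02) = 7.3498
|z2| = sqrt(5.3^2 + (-4.5)^2) = sqrt(48.34) = 6.9527
z1+z2 = 7.2000 + 2.6000i
|z1+z2| = sqrt(58.6) = 7.6551
|z1|+|z2| = 7.3498 + 6.9527 = 14.3025

|z1+z2| = 7.6551 ≤ |z1|+|z2| = 14.3025 (verified)


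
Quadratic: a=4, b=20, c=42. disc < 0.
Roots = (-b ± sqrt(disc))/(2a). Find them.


disc = 20^2 - 4*4*42 = 400 - 672 = -272
sqrt(|disc|) = sqrt(272) = 16.4924
Real part = -20/(2*4) = -2.5000
Imag part = 16.4924/(2*4) = 2.0616

-2.5000 ± 2.0616i


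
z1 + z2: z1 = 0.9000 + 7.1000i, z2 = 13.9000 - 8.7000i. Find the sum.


Real: 0.9 + 13.9 = 14.8
Imag: 7.1 - 8.7 = -1.6

14.8000 - 1.6000i


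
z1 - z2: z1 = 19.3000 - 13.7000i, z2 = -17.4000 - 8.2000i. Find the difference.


Real: 19.3 + 17.4 = 36.7
Imag: -13.7 + 8.2 = -5.5

36.7000 - 5.5000i


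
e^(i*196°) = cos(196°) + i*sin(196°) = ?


cos(196°) = -0.9613
sin(196°) = -0.2756

e^(i*196°) = -0.9613 - 0.2756i


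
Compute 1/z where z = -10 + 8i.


|z|^2 = 100+64 = 164
1/z = (-10 - 8i)/164

1/z = -0.0610 - 0.0488i


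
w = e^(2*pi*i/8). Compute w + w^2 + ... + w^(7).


With w = e^(2*pi*i/8), all 8 of the 8th roots of unity w^0 = 1, w, ..., w^(7) sum to 0: 1 + w + ... + w^(7) = (1 - w^8)/(1 - w) = 0 since w^8 = 1, w ≠ 1.
Removing the root 1: w + w^2 + ... + w^(7) = 0 - 1 = -1

Sum = -1


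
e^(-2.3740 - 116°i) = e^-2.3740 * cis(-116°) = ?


e^-2.3740 = 0.0931
cos(-116°) = -0.4384
sin(-116°) = -0.8988
Real = 0.0931*(-0.4384) = -0.0408
Imag = 0.0931*(-0.8988) = -0.0837

-0.0408 - 0.0837i


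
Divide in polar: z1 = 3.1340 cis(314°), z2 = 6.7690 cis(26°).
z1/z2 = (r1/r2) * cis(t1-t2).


r = 3.1340 / 6.7690 = 0.4630
theta = 314° - 26° = 288° = 288° (mod 360)

0.4630 cis(288°)


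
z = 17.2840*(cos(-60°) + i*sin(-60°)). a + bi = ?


a = 17.2840*cos(-60°) = 17.2840*0.5 = 8.6420
b = 17.2840*sin(-60°) = 17.2840*(-0.866025) = -14.9684

8.6420 - 14.9684i


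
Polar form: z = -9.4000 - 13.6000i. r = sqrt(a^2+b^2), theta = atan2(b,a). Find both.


r = sqrt(88.36+184.96) = sqrt(273.32) = 16.5324
theta = atan2(-13.6, -9.4) = -124.6513 degrees

r = 16.5324, theta = -124.6513 degrees


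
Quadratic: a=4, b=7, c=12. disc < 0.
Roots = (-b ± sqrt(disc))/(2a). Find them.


disc = 7^2 - 4*4*12 = 49 - 192 = -143
sqrt(|disc|) = sqrt(143) = 11.9583
Real part = -7/(2*4) = -0.8750
Imag part = 11.9583/(2*4) = 1.4948

-0.8750 ± 1.4948i


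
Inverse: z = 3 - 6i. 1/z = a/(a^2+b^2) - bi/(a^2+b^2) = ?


|z|^2 = 9+36 = 45
1/z = (3 + 6i)/45

1/z = 0.0667 + 0.1333i


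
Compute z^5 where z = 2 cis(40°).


r^5 = 2^5 = 32
n*theta = 5*40° = 200° = 200° (mod 360)
a = 32*cos(200°) = -30.0702
b = 32*sin(200°) = -10.9446

32 cis(200°) = -30.0702 - 10.9446i


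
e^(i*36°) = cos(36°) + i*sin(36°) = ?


cos(36°) = 0.8090
sin(36°) = 0.5878

e^(i*36°) = 0.8090 + 0.5878i


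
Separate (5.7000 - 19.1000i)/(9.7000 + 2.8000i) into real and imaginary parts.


Multiply by conjugate: (5.7000 - 19.1000i)(9.7000 - 2.8000i) / (9.7^2 + 2.8^2)
Numerator real = 5.7*9.7 - (19.1)*2.8 = 1.81
Numerator imag = -19.1*9.7 - 5.7*2.8 = -201.23
Denominator = 101.93
Re(z) = 1.81/101.93 = 0.0178
Im(z) = -201.23/101.93 = -1.9742

Re(z) = 0.0178, Im(z) = -1.9742


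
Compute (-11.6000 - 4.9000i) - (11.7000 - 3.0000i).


Real: -11.6 - 11.7 = -23.3
Imag: -4.9 + 3 = -1.9

-23.3000 - 1.9000i


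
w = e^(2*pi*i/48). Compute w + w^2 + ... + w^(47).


With w = e^(2*pi*i/48), all 48 of the 48th roots of unity w^0 = 1, w, ..., w^(47) sum to 0: 1 + w + ... + w^(47) = (1 - w^48)/(1 - w) = 0 since w^48 = 1, w ≠ 1.
Removing the root 1: w + w^2 + ... + w^(47) = 0 - 1 = -1

Sum = -1


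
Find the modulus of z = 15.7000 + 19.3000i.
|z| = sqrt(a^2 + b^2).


|z| = sqrt(15.7^2 + 19.3^2) = sqrt(246.49 + 372.49) = sqrt(618.98) = 24.8793

|z| = 24.8793


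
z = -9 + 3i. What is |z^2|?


|z| = sqrt(81+9) = sqrt(90) = 9.4868
|z^2| = |z|^2 = (sqrt(90))^2 = 90

|z^2| = 90


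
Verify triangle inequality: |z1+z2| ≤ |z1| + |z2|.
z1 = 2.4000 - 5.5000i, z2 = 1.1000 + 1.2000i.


|z1| = sqrt(2.4^2 + (-5.5)^2) = sqrt(36.01) = 6.0008
|z2| = sqrt(1.1^2 + 1.2^2) = sqrt(2.65) = 1.6279
z1+z2 = 3.5000 - 4.3000i
|z1+z2| = sqrt(30.74) = 5.5444
|z1|+|z2| = 6.0008 + 1.6279 = 7.6287

|z1+z2| = 5.5444 ≤ |z1|+|z2| = 7.6287 (verified)


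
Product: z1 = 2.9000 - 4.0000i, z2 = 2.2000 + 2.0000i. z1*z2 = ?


Real = 2.9*2.2 - (-4)*2 = 6.38 - (-8) = 14.38
Imag = 2.9*2 + 2.2*(-4) = 5.8 - (8.8) = -3

14.3800 - 3.0000i


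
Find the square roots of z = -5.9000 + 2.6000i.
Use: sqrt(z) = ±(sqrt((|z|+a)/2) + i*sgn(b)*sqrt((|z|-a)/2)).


|z| = sqrt(34.81+6.76) = 6.4475
sqrt((|z|+a)/2) = sqrt((6.4475+(-5.9))/2) = sqrt(0.2737) = 0.5232
sqrt((|z|-a)/2) = sqrt((6.4475-(-5.9))/2) = sqrt(6.1737) = 2.4847

±(0.5232 + 2.4847i) i.e. 0.5232 + 2.4847i and -0.5232 - 2.4847i


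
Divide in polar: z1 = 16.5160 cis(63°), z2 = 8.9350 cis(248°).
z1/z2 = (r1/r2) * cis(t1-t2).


r = 16.5160 / 8.9350 = 1.8485
theta = 63° - 248° = -185° = 175° (mod 360)

1.8485 cis(175°)


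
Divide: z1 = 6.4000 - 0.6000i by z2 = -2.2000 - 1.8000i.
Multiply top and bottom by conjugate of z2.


Conjugate of z2 = -2.2000 + 1.8000i
Numerator: (6.4000 - 0.6000i)(-2.2000 + 1.8000i) = -13.0000 + 12.8400i
Denominator: (-2.2)^2 + (-1.8)^2 = 8.08
Result = (-13.0000 + 12.8400i)/8.08

-1.6089 + 1.5891i


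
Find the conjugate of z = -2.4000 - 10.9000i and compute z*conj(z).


z_bar = -2.4000 + 10.9000i
z*z_bar = (-2.4)^2 + (-10.9)^2 = 5.76 + 118.81 = 124.57

z_bar = -2.4000 + 10.9000i, z*z_bar = 124.57


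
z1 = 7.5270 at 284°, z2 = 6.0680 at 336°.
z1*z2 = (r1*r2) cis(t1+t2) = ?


r = 7.5270 * 6.0680 = 45.6738
theta = 284° + 336° = 620° = 260° (mod 360)

45.6738 cis(260°)


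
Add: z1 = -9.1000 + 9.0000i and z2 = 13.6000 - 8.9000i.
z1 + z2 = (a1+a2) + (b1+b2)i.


Real: -9.1 + 13.6 = 4.5
Imag: 9 - 8.9 = 0.1

4.5000 + 0.1000i
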